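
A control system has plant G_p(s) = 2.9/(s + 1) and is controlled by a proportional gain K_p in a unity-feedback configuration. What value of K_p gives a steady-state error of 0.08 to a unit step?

For a type-0 loop with proportional control, e_ss = 1/(1 + K_p·G_p(0)).
G_p(0) = 2.9. Require 1/(1 + K_p·2.9) = 0.08, so 1 + 2.9·K_p = 12.5.
K_p = (12.5 − 1)/2.9 = 3.97.

K_p = 3.97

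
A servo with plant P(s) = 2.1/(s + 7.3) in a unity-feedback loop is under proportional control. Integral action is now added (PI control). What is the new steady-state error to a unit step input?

0

The integrator makes K_pos = lim_{s→0} C(s)G(s) infinite, so e_ss = 1/(1+K_pos) = 0.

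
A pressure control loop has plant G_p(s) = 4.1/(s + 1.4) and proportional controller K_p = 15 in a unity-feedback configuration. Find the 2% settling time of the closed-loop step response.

Closed-loop transfer function: T(s) = K_p·G_p(s)/(1 + K_p·G_p(s)) = 61.5/(s + 1.4 + 61.5) = 61.5/(s + 62.9).
Time constant τ = 1/62.9 = 0.0159 s, so the 2% settling time is about 4τ = 0.0636 s.

T_s ≈ 0.0636 s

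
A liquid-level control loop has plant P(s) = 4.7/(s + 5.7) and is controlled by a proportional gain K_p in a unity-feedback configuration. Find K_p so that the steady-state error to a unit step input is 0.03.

K_p = 39.2

For a type-0 loop with proportional control, e_ss = 1/(1 + K_p·P(0)).
P(0) = 0.8246. Require 1/(1 + K_p·0.8246) = 0.03, so 1 + 0.8246·K_p = 33.33.
K_p = (33.33 − 1)/0.8246 = 39.2.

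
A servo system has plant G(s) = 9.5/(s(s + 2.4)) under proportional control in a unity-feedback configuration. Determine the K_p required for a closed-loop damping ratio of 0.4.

K_p = 0.947

Closed-loop characteristic equation: s² + 2.4s + K_p·9.5 = 0.
So ω_n = √(9.5K_p) and 2ζω_n = 2.4, giving ζ = 2.4/(2√(9.5K_p)).
Setting ζ = 0.4: √(9.5K_p) = 2.4/(2·0.4) = 3, so K_p = 9/9.5 = 0.947.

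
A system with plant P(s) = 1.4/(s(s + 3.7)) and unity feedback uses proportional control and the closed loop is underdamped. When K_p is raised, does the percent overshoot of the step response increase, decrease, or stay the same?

Characteristic equation s² + 3.7s + K_p·1.4 = 0: raising K_p raises ω_n while 2ζω_n = 3.7 is fixed, so ζ falls and overshoot grows.

increase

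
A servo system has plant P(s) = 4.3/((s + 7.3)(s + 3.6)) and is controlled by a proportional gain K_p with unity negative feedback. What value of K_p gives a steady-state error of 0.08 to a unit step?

The loop is type 0, so e_ss(step) = 1/(1 + K_pos) with K_pos = K_p·P(0).
P(0) = 0.1636. Require 1/(1 + K_p·0.1636) = 0.08, so 1 + 0.1636·K_p = 12.5.
K_p = (12.5 − 1)/0.1636 = 70.3.

K_p = 70.3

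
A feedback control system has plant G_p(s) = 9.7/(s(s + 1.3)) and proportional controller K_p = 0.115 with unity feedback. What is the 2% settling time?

T_s ≈ 6.15 s

From 1 + K_pG_p(s) = 0: s² + 1.3s + 1.115 = 0 ⇒ ω_n = 1.056, ζ = 0.6154.
2% settling time T_s ≈ 4/(ζω_n) = 4/0.65 = 6.15 s.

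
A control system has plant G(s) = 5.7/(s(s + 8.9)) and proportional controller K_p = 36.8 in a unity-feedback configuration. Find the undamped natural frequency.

ω_n = 14.5 rad/s

The closed-loop denominator is s(s+8.9) + 36.8·5.7 = s² + 8.9s + 209.8.
So ω_n² = 209.8 ⇒ ω_n = 14.48 rad/s, and ζ = 8.9/(2ω_n) = 0.307.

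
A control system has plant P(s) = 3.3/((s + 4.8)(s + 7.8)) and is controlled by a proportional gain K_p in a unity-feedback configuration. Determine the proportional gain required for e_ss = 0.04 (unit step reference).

For a type-0 loop with proportional control, e_ss = 1/(1 + K_p·P(0)).
P(0) = 0.08814. Require 1/(1 + K_p·0.08814) = 0.04, so 1 + 0.08814·K_p = 25.
K_p = (25 − 1)/0.08814 = 272.

K_p = 272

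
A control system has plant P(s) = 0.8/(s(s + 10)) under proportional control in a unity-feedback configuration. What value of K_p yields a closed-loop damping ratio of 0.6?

K_p = 86.8

Closed-loop characteristic equation: s² + 10s + K_p·0.8 = 0.
So ω_n = √(0.8K_p) and 2ζω_n = 10, giving ζ = 10/(2√(0.8K_p)).
Setting ζ = 0.6: √(0.8K_p) = 10/(2·0.6) = 8.333, so K_p = 69.44/0.8 = 86.8.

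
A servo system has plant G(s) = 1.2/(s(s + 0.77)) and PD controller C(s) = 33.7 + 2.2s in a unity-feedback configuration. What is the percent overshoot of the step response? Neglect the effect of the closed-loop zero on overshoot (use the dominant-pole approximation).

41.7%

Forward path: (33.7 + 2.2s)·1.2/(s(s+0.77)). The closed-loop characteristic equation is s² + (0.77 + 1.2·2.2)s + 1.2·33.7 = 0.
That is s² + 3.41s + 40.44 = 0, so ω_n = 6.359 rad/s and ζ = 3.41/(2·6.359) = 0.2681.
%OS = 100·exp(−πζ/√(1−ζ²)) = 41.7%.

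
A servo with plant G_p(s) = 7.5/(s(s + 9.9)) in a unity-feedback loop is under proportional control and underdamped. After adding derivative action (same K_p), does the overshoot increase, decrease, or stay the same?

With PD the characteristic equation becomes s² + (a + K·K_d)s + K·K_p = 0; the damping term grows, ζ rises, overshoot falls.

decrease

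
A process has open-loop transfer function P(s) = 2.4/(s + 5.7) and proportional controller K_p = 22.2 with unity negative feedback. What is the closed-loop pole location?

s = -58.98

Closed-loop transfer function: T(s) = K_p·P(s)/(1 + K_p·P(s)) = 53.28/(s + 5.7 + 53.28) = 53.28/(s + 58.98).
The closed-loop pole is at s = −58.98.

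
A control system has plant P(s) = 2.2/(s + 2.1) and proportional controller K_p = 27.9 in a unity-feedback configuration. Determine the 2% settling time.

Closed-loop transfer function: T(s) = K_p·P(s)/(1 + K_p·P(s)) = 61.38/(s + 2.1 + 61.38) = 61.38/(s + 63.48).
Time constant τ = 1/63.48 = 0.01575 s, so the 2% settling time is about 4τ = 0.063 s.

T_s ≈ 0.063 s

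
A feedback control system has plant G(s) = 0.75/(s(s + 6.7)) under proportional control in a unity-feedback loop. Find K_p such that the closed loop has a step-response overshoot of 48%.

K_p = 289

From %OS = 100·exp(−πζ/√(1−ζ²)) = 48%, ζ = −ln(0.48)/√(π²+ln²(0.48)) = 0.2275.
Characteristic equation s² + 6.7s + 0.75K_p = 0 gives ζ = 6.7/(2√(0.75K_p)).
Setting ζ = 0.2275: √(0.75K_p) = 6.7/(2·0.2275) = 14.73, so K_p = 216.8/0.75 = 289.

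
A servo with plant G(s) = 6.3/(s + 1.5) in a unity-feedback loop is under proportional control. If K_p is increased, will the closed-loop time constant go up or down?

The closed-loop bandwidth 1.5+K_p·6.3 grows with K_p, so τ shrinks.

decrease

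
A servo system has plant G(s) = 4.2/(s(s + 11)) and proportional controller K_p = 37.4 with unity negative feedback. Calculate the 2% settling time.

From 1 + K_pG(s) = 0: s² + 11s + 157.1 = 0 ⇒ ω_n = 12.53, ζ = 0.4388.
2% settling time T_s ≈ 4/(ζω_n) = 4/5.5 = 0.727 s.

T_s ≈ 0.727 s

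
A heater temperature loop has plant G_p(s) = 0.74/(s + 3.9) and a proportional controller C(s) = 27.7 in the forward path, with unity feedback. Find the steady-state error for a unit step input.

0.16

The loop is type 0. Static position error constant K_pos = C(0)·G_p(0) = 27.7·0.1897 = 5.256.
Steady-state error to a unit step: e_ss = 1/(1+K_pos) = 1/6.256 = 0.16.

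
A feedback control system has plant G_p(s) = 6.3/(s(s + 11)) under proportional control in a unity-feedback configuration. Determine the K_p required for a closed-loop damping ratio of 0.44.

Closed-loop characteristic equation: s² + 11s + K_p·6.3 = 0.
So ω_n = √(6.3K_p) and 2ζω_n = 11, giving ζ = 11/(2√(6.3K_p)).
Setting ζ = 0.44: √(6.3K_p) = 11/(2·0.44) = 12.5, so K_p = 156.2/6.3 = 24.8.

K_p = 24.8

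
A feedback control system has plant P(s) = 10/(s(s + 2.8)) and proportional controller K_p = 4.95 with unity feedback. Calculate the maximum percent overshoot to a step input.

The closed-loop denominator s² + 2.8s + 49.5 gives ω_n = √49.5 = 7.036 and ζ = 2.8/(2ω_n) = 0.199.
%OS = 100·exp(−πζ/√(1−ζ²)) = 100·exp(−π·0.199/√0.9604) = 52.8%.

52.8%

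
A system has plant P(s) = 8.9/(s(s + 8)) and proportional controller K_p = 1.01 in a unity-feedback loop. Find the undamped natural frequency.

ω_n = 3 rad/s

1 + K_p·P(s) = 0 gives s² + 8s + 8.989 = 0.
Matching s² + 2ζω_n s + ω_n²: ω_n = √8.989 = 2.998 rad/s and 2ζω_n = 8, so ζ = 8/(2·2.998) = 1.33.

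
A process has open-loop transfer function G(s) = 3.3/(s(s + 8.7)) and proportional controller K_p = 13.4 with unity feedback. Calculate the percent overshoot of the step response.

The closed-loop denominator s² + 8.7s + 44.22 gives ω_n = √44.22 = 6.65 and ζ = 8.7/(2ω_n) = 0.6542.
%OS = 100·exp(−πζ/√(1−ζ²)) = 100·exp(−π·0.6542/√0.5721) = 6.61%.

6.61%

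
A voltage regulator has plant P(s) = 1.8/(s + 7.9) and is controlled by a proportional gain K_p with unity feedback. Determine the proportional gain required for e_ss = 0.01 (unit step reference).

K_p = 434

Steady-state error for a unit step on this type-0 loop is 1/(1 + K_p·P(0)).
P(0) = 0.2278. Require 1/(1 + K_p·0.2278) = 0.01, so 1 + 0.2278·K_p = 100.
K_p = (100 − 1)/0.2278 = 434.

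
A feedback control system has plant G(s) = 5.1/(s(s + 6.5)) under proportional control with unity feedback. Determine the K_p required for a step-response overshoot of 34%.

From %OS = 100·exp(−πζ/√(1−ζ²)) = 34%, ζ = −ln(0.34)/√(π²+ln²(0.34)) = 0.3248.
Characteristic equation s² + 6.5s + 5.1K_p = 0 gives ζ = 6.5/(2√(5.1K_p)).
Setting ζ = 0.3248: √(5.1K_p) = 6.5/(2·0.3248) = 10.01, so K_p = 100.1/5.1 = 19.6.

K_p = 19.6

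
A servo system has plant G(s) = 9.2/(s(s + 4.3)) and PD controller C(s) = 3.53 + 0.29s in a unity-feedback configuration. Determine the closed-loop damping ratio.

Forward path: (3.53 + 0.29s)·9.2/(s(s+4.3)). The closed-loop characteristic equation is s² + (4.3 + 9.2·0.29)s + 9.2·3.53 = 0.
That is s² + 6.968s + 32.48 = 0, so ω_n = 5.699 rad/s and ζ = 6.968/(2·5.699) = 0.6114.

ζ = 0.611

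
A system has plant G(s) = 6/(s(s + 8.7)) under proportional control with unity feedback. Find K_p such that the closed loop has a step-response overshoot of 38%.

From %OS = 100·exp(−πζ/√(1−ζ²)) = 38%, ζ = −ln(0.38)/√(π²+ln²(0.38)) = 0.2943.
Characteristic equation s² + 8.7s + 6K_p = 0 gives ζ = 8.7/(2√(6K_p)).
Setting ζ = 0.2943: √(6K_p) = 8.7/(2·0.2943) = 14.78, so K_p = 218.4/6 = 36.4.

K_p = 36.4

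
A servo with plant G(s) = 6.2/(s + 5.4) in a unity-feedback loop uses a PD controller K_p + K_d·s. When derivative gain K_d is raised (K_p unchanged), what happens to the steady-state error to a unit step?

K_d affects only the transient (the s-coefficient); the DC loop gain, and hence e_ss, depends only on K_p.

unchanged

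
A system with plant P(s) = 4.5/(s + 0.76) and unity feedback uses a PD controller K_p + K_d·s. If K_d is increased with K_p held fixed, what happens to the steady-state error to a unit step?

unchanged

At s = 0 the derivative term contributes nothing: C(0) = K_p regardless of K_d, so K_pos = K_p·P(0) and e_ss are unchanged.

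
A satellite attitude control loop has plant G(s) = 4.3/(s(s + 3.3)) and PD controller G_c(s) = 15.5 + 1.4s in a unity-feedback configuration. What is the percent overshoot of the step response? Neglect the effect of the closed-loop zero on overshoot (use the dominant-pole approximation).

Forward path: (15.5 + 1.4s)·4.3/(s(s+3.3)). The closed-loop characteristic equation is s² + (3.3 + 4.3·1.4)s + 4.3·15.5 = 0.
That is s² + 9.32s + 66.65 = 0, so ω_n = 8.164 rad/s and ζ = 9.32/(2·8.164) = 0.5708.
%OS = 100·exp(−πζ/√(1−ζ²)) = 11.3%.

11.3%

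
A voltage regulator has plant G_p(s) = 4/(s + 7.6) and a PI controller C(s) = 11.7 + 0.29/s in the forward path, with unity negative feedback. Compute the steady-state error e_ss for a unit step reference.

0

The open loop C(s)G_p(s) has a pole at the origin (type 1), so the static position error constant is infinite and e_ss = 1/(1+∞) = 0.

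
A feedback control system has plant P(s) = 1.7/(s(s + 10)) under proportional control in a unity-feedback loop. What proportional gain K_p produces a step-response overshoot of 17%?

K_p = 60.9

From %OS = 100·exp(−πζ/√(1−ζ²)) = 17%, ζ = −ln(0.17)/√(π²+ln²(0.17)) = 0.4913.
Characteristic equation s² + 10s + 1.7K_p = 0 gives ζ = 10/(2√(1.7K_p)).
Setting ζ = 0.4913: √(1.7K_p) = 10/(2·0.4913) = 10.18, so K_p = 103.6/1.7 = 60.9.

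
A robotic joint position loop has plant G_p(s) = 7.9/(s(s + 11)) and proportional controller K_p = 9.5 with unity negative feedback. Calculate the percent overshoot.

The closed-loop denominator s² + 11s + 75.05 gives ω_n = √75.05 = 8.663 and ζ = 11/(2ω_n) = 0.6349.
%OS = 100·exp(−πζ/√(1−ζ²)) = 100·exp(−π·0.6349/√0.5969) = 7.57%.

7.57%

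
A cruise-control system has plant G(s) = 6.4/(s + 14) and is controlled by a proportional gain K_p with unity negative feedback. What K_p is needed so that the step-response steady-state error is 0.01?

K_p = 217

Steady-state error for a unit step on this type-0 loop is 1/(1 + K_p·G(0)).
G(0) = 0.4571. Require 1/(1 + K_p·0.4571) = 0.01, so 1 + 0.4571·K_p = 100.
K_p = (100 − 1)/0.4571 = 217.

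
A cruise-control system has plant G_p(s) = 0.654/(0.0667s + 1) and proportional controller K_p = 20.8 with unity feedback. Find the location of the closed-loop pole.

Closed loop: T(s) = K_p·G_p/(1+K_p·G_p) = 13.6/(0.0667s + 1 + 13.6), with pole at s = −(1 + 13.6)/0.0667 = −218.9.

s = -218.9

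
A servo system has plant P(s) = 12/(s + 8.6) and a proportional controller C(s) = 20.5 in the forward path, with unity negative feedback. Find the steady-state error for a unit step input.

0.0338

The loop is type 0. Static position error constant K_pos = C(0)·P(0) = 20.5·1.395 = 28.6.
Steady-state error to a unit step: e_ss = 1/(1+K_pos) = 1/29.6 = 0.0338.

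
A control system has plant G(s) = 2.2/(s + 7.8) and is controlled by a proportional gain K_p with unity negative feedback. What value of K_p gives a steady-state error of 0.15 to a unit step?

K_p = 20.1

The loop is type 0, so e_ss(step) = 1/(1 + K_pos) with K_pos = K_p·G(0).
G(0) = 0.2821. Require 1/(1 + K_p·0.2821) = 0.15, so 1 + 0.2821·K_p = 6.667.
K_p = (6.667 − 1)/0.2821 = 20.1.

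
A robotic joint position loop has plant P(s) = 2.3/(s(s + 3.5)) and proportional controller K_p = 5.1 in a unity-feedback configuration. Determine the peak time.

T_p = 1.07 s

Closed-loop characteristic equation: s² + 3.5s + 11.73 = 0, so ω_n = 3.425 rad/s and ζ = 3.5/(2·3.425) = 0.511.
Damped frequency ω_d = ω_n√(1−ζ²) = 2.944 rad/s, so peak time T_p = π/ω_d = 1.07 s.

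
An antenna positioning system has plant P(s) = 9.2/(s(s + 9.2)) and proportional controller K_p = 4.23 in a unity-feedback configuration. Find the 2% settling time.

T_s ≈ 0.87 s

From 1 + K_pP(s) = 0: s² + 9.2s + 38.92 = 0 ⇒ ω_n = 6.238, ζ = 0.7374.
2% settling time T_s ≈ 4/(ζω_n) = 4/4.6 = 0.87 s.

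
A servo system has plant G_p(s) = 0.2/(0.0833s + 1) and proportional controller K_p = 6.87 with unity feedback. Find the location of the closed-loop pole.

s = -28.5

Closed loop: T(s) = K_p·G_p/(1+K_p·G_p) = 1.374/(0.0833s + 1 + 1.374), with pole at s = −(1 + 1.374)/0.0833 = −28.5.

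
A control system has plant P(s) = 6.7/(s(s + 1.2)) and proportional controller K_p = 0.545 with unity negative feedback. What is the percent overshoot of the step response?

From 1 + K_pP(s) = 0: s² + 1.2s + 3.652 = 0 ⇒ ω_n = 1.911, ζ = 0.314.
%OS = 100·exp(−πζ/√(1−ζ²)) = 100·exp(−π·0.314/√0.9014) = 35.4%.

35.4%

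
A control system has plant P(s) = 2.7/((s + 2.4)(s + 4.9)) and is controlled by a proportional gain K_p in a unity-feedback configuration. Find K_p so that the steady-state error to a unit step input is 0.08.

K_p = 50.1

Steady-state error for a unit step on this type-0 loop is 1/(1 + K_p·P(0)).
P(0) = 0.2296. Require 1/(1 + K_p·0.2296) = 0.08, so 1 + 0.2296·K_p = 12.5.
K_p = (12.5 − 1)/0.2296 = 50.1.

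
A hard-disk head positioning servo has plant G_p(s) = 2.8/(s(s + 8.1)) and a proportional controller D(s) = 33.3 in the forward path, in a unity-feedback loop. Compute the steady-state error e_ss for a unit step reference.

0

The open loop D(s)G_p(s) has a pole at the origin (type 1), so the static position error constant is infinite and e_ss = 1/(1+∞) = 0.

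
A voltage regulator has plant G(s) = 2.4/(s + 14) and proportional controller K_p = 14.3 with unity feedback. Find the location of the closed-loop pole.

s = -48.32

Closed-loop transfer function: T(s) = K_p·G(s)/(1 + K_p·G(s)) = 34.32/(s + 14 + 34.32) = 34.32/(s + 48.32).
The closed-loop pole is at s = −48.32.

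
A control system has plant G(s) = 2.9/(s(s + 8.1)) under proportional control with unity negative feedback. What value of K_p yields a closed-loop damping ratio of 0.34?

K_p = 48.9

Closed-loop characteristic equation: s² + 8.1s + K_p·2.9 = 0.
So ω_n = √(2.9K_p) and 2ζω_n = 8.1, giving ζ = 8.1/(2√(2.9K_p)).
Setting ζ = 0.34: √(2.9K_p) = 8.1/(2·0.34) = 11.91, so K_p = 141.9/2.9 = 48.9.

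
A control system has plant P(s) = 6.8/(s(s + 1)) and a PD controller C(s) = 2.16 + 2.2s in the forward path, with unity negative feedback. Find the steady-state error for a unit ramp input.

0.0681

The loop has one pole at the origin (type 1). Velocity error constant K_v = lim_{s→0} s·C(s)P(s) = 2.16·6.8/1 = 14.69.
Steady-state error to a unit ramp: e_ss = 1/K_v = 0.0681.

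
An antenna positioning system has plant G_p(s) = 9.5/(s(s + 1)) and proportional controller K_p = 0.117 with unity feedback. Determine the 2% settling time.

T_s ≈ 8 s

Closed-loop characteristic equation: s² + 1s + 1.112 = 0, so ω_n = 1.054 rad/s and ζ = 1/(2·1.054) = 0.4743.
2% settling time T_s ≈ 4/(ζω_n) = 4/0.5 = 8 s.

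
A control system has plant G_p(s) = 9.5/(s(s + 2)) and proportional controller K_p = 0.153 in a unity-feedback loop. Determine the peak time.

T_p = 4.67 s

From 1 + K_pG_p(s) = 0: s² + 2s + 1.454 = 0 ⇒ ω_n = 1.206, ζ = 0.8295.
Damped frequency ω_d = ω_n√(1−ζ²) = 0.6734 rad/s, so peak time T_p = π/ω_d = 4.67 s.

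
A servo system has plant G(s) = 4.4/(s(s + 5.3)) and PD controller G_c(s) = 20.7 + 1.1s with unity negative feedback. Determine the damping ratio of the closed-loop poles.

ζ = 0.531

Forward path: (20.7 + 1.1s)·4.4/(s(s+5.3)). The closed-loop characteristic equation is s² + (5.3 + 4.4·1.1)s + 4.4·20.7 = 0.
That is s² + 10.14s + 91.08 = 0, so ω_n = 9.544 rad/s and ζ = 10.14/(2·9.544) = 0.5312.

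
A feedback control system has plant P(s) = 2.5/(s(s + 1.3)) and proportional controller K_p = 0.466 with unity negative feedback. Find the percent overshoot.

The closed-loop denominator s² + 1.3s + 1.165 gives ω_n = √1.165 = 1.079 and ζ = 1.3/(2ω_n) = 0.6022.
%OS = 100·exp(−πζ/√(1−ζ²)) = 100·exp(−π·0.6022/√0.6373) = 9.35%.

9.35%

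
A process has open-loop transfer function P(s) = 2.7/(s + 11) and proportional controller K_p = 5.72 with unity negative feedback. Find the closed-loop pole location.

Closed-loop transfer function: T(s) = K_p·P(s)/(1 + K_p·P(s)) = 15.44/(s + 11 + 15.44) = 15.44/(s + 26.44).
The closed-loop pole is at s = −26.44.

s = -26.44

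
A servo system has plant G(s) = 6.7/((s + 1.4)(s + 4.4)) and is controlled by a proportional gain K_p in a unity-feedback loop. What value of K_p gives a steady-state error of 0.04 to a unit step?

K_p = 22.1

For a type-0 loop with proportional control, e_ss = 1/(1 + K_p·G(0)).
G(0) = 1.088. Require 1/(1 + K_p·1.088) = 0.04, so 1 + 1.088·K_p = 25.
K_p = (25 − 1)/1.088 = 22.1.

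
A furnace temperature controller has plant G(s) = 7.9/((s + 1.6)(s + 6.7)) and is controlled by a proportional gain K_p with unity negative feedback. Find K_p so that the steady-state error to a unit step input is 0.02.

K_p = 66.5

The loop is type 0, so e_ss(step) = 1/(1 + K_pos) with K_pos = K_p·G(0).
G(0) = 0.7369. Require 1/(1 + K_p·0.7369) = 0.02, so 1 + 0.7369·K_p = 50.
K_p = (50 − 1)/0.7369 = 66.5.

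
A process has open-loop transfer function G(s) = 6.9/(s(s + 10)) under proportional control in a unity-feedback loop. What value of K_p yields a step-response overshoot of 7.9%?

From %OS = 100·exp(−πζ/√(1−ζ²)) = 7.9%, ζ = −ln(0.079)/√(π²+ln²(0.079)) = 0.6285.
Characteristic equation s² + 10s + 6.9K_p = 0 gives ζ = 10/(2√(6.9K_p)).
Setting ζ = 0.6285: √(6.9K_p) = 10/(2·0.6285) = 7.956, so K_p = 63.3/6.9 = 9.17.

K_p = 9.17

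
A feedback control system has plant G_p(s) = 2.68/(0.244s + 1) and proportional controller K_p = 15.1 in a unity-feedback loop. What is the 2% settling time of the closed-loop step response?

Closed loop: T(s) = K_p·G_p/(1+K_p·G_p) = 40.47/(0.244s + 1 + 40.47), with pole at s = −(1 + 40.47)/0.244 = −170.
τ = 1/170 = 0.005884 s, so 2% settling time ≈ 4τ = 0.0235 s.

T_s ≈ 0.0235 s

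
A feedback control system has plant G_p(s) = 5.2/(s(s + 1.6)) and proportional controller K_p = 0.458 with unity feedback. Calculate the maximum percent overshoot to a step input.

From 1 + K_pG_p(s) = 0: s² + 1.6s + 2.382 = 0 ⇒ ω_n = 1.543, ζ = 0.5184.
%OS = 100·exp(−πζ/√(1−ζ²)) = 100·exp(−π·0.5184/√0.7313) = 14.9%.

14.9%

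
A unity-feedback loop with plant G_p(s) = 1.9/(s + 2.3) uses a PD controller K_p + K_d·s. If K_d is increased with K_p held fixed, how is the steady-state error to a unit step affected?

At s = 0 the derivative term contributes nothing: C(0) = K_p regardless of K_d, so K_pos = K_p·G_p(0) and e_ss are unchanged.

unchanged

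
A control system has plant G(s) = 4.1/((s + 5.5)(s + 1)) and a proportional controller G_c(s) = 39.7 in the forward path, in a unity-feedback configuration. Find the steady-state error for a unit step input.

0.0327

The loop is type 0. Static position error constant K_pos = G_c(0)·G(0) = 39.7·0.7455 = 29.59.
Steady-state error to a unit step: e_ss = 1/(1+K_pos) = 1/30.59 = 0.0327.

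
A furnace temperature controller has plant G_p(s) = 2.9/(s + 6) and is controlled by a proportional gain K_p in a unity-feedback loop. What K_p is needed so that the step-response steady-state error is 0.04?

K_p = 49.7

Steady-state error for a unit step on this type-0 loop is 1/(1 + K_p·G_p(0)).
G_p(0) = 0.4833. Require 1/(1 + K_p·0.4833) = 0.04, so 1 + 0.4833·K_p = 25.
K_p = (25 − 1)/0.4833 = 49.7.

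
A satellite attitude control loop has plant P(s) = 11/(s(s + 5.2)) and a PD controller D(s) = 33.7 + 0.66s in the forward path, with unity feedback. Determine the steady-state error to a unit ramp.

The loop has one pole at the origin (type 1). Velocity error constant K_v = lim_{s→0} s·D(s)P(s) = 33.7·11/5.2 = 71.29.
Steady-state error to a unit ramp: e_ss = 1/K_v = 0.014.

0.014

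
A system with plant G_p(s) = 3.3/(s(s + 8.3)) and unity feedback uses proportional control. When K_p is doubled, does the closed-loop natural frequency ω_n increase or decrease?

increase

ω_n = √(3.3·K_p), which grows with K_p.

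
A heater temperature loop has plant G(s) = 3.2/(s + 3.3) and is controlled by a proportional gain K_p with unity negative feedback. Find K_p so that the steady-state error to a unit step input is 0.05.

Steady-state error for a unit step on this type-0 loop is 1/(1 + K_p·G(0)).
G(0) = 0.9697. Require 1/(1 + K_p·0.9697) = 0.05, so 1 + 0.9697·K_p = 20.
K_p = (20 − 1)/0.9697 = 19.6.

K_p = 19.6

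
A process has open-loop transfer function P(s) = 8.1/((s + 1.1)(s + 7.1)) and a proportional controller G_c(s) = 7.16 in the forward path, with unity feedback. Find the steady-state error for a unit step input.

0.119

The loop is type 0. Static position error constant K_pos = G_c(0)·P(0) = 7.16·1.037 = 7.426.
Steady-state error to a unit step: e_ss = 1/(1+K_pos) = 1/8.426 = 0.119.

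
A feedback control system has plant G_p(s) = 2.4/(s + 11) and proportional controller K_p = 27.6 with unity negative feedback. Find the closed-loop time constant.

Closed-loop transfer function: T(s) = K_p·G_p(s)/(1 + K_p·G_p(s)) = 66.24/(s + 11 + 66.24) = 66.24/(s + 77.24).
Time constant τ = 1/77.24 = 0.0129 s.

τ = 0.0129 s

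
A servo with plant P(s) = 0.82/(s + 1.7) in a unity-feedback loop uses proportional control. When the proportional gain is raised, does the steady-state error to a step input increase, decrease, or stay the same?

decrease

The position error constant K_pos = K_p·P(0) grows with K_p, and e_ss = 1/(1+K_pos) falls.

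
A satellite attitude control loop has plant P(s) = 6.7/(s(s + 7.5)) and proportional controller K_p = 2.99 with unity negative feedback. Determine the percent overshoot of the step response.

0.806%

Closed-loop characteristic equation: s² + 7.5s + 20.03 = 0, so ω_n = 4.476 rad/s and ζ = 7.5/(2·4.476) = 0.8378.
%OS = 100·exp(−πζ/√(1−ζ²)) = 100·exp(−π·0.8378/√0.298) = 0.806%.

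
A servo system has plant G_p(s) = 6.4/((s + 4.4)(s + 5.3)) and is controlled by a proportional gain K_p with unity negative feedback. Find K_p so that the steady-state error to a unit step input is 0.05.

K_p = 69.2

The loop is type 0, so e_ss(step) = 1/(1 + K_pos) with K_pos = K_p·G_p(0).
G_p(0) = 0.2744. Require 1/(1 + K_p·0.2744) = 0.05, so 1 + 0.2744·K_p = 20.
K_p = (20 − 1)/0.2744 = 69.2.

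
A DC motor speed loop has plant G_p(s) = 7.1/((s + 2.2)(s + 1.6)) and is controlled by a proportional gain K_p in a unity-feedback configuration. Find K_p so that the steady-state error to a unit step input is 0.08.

The loop is type 0, so e_ss(step) = 1/(1 + K_pos) with K_pos = K_p·G_p(0).
G_p(0) = 2.017. Require 1/(1 + K_p·2.017) = 0.08, so 1 + 2.017·K_p = 12.5.
K_p = (12.5 − 1)/2.017 = 5.7.

K_p = 5.7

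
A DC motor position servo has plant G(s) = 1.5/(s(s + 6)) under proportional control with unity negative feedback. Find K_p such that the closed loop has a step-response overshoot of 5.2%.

From %OS = 100·exp(−πζ/√(1−ζ²)) = 5.2%, ζ = −ln(0.052)/√(π²+ln²(0.052)) = 0.6853.
Characteristic equation s² + 6s + 1.5K_p = 0 gives ζ = 6/(2√(1.5K_p)).
Setting ζ = 0.6853: √(1.5K_p) = 6/(2·0.6853) = 4.377, so K_p = 19.16/1.5 = 12.8.

K_p = 12.8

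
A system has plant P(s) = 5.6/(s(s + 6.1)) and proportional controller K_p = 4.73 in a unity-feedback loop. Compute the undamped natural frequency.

ω_n = 5.15 rad/s

The closed-loop denominator is s(s+6.1) + 4.73·5.6 = s² + 6.1s + 26.49.
Matching s² + 2ζω_n s + ω_n²: ω_n = √26.49 = 5.147 rad/s and 2ζω_n = 6.1, so ζ = 6.1/(2·5.147) = 0.593.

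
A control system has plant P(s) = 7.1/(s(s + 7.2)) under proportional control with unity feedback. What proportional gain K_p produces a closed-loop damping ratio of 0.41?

Closed-loop characteristic equation: s² + 7.2s + K_p·7.1 = 0.
So ω_n = √(7.1K_p) and 2ζω_n = 7.2, giving ζ = 7.2/(2√(7.1K_p)).
Setting ζ = 0.41: √(7.1K_p) = 7.2/(2·0.41) = 8.78, so K_p = 77.1/7.1 = 10.9.

K_p = 10.9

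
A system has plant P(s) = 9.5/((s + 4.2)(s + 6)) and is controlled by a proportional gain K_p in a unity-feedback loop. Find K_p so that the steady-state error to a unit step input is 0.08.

The loop is type 0, so e_ss(step) = 1/(1 + K_pos) with K_pos = K_p·P(0).
P(0) = 0.377. Require 1/(1 + K_p·0.377) = 0.08, so 1 + 0.377·K_p = 12.5.
K_p = (12.5 − 1)/0.377 = 30.5.

K_p = 30.5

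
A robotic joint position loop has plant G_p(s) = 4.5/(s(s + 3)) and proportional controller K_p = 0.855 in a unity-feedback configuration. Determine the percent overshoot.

The closed-loop denominator s² + 3s + 3.848 gives ω_n = √3.848 = 1.962 and ζ = 3/(2ω_n) = 0.7647.
%OS = 100·exp(−πζ/√(1−ζ²)) = 100·exp(−π·0.7647/√0.4152) = 2.4%.

2.4%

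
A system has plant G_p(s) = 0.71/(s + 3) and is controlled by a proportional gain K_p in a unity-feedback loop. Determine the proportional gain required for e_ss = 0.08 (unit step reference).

K_p = 48.6

For a type-0 loop with proportional control, e_ss = 1/(1 + K_p·G_p(0)).
G_p(0) = 0.2367. Require 1/(1 + K_p·0.2367) = 0.08, so 1 + 0.2367·K_p = 12.5.
K_p = (12.5 − 1)/0.2367 = 48.6.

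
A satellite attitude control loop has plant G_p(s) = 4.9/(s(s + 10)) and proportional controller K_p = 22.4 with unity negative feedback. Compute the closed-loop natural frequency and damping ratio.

ω_n = 10.5 rad/s, ζ = 0.477

1 + K_p·G_p(s) = 0 gives s² + 10s + 109.8 = 0.
Matching s² + 2ζω_n s + ω_n²: ω_n = √109.8 = 10.48 rad/s and 2ζω_n = 10, so ζ = 10/(2·10.48) = 0.477.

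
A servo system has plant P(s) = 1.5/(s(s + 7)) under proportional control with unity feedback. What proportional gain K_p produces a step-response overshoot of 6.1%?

K_p = 18.5

From %OS = 100·exp(−πζ/√(1−ζ²)) = 6.1%, ζ = −ln(0.061)/√(π²+ln²(0.061)) = 0.6649.
Characteristic equation s² + 7s + 1.5K_p = 0 gives ζ = 7/(2√(1.5K_p)).
Setting ζ = 0.6649: √(1.5K_p) = 7/(2·0.6649) = 5.264, so K_p = 27.71/1.5 = 18.5.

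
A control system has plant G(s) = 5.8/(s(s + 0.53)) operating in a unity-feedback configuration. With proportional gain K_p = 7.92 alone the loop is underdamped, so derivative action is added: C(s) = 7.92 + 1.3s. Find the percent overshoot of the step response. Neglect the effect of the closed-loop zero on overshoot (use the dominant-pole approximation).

Forward path: (7.92 + 1.3s)·5.8/(s(s+0.53)). The closed-loop characteristic equation is s² + (0.53 + 5.8·1.3)s + 5.8·7.92 = 0.
That is s² + 8.07s + 45.94 = 0, so ω_n = 6.778 rad/s and ζ = 8.07/(2·6.778) = 0.5953.
%OS = 100·exp(−πζ/√(1−ζ²)) = 9.75%.

9.75%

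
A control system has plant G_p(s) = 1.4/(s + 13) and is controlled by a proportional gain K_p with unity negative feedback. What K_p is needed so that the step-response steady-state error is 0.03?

K_p = 300

The loop is type 0, so e_ss(step) = 1/(1 + K_pos) with K_pos = K_p·G_p(0).
G_p(0) = 0.1077. Require 1/(1 + K_p·0.1077) = 0.03, so 1 + 0.1077·K_p = 33.33.
K_p = (33.33 − 1)/0.1077 = 300.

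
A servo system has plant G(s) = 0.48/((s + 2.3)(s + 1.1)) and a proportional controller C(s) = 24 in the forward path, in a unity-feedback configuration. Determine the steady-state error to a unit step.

The loop is type 0. Static position error constant K_pos = C(0)·G(0) = 24·0.1897 = 4.553.
Steady-state error to a unit step: e_ss = 1/(1+K_pos) = 1/5.553 = 0.18.

0.18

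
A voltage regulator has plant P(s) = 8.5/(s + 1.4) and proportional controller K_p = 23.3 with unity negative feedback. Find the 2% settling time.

T_s ≈ 0.0201 s

Closed-loop transfer function: T(s) = K_p·P(s)/(1 + K_p·P(s)) = 198.1/(s + 1.4 + 198.1) = 198.1/(s + 199.5).
Time constant τ = 1/199.5 = 0.005014 s, so the 2% settling time is about 4τ = 0.0201 s.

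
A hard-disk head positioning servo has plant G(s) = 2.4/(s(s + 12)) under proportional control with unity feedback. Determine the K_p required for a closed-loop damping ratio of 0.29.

Closed-loop characteristic equation: s² + 12s + K_p·2.4 = 0.
So ω_n = √(2.4K_p) and 2ζω_n = 12, giving ζ = 12/(2√(2.4K_p)).
Setting ζ = 0.29: √(2.4K_p) = 12/(2·0.29) = 20.69, so K_p = 428.1/2.4 = 178.

K_p = 178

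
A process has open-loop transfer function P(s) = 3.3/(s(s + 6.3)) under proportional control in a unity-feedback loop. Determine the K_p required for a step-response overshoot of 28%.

From %OS = 100·exp(−πζ/√(1−ζ²)) = 28%, ζ = −ln(0.28)/√(π²+ln²(0.28)) = 0.3755.
Characteristic equation s² + 6.3s + 3.3K_p = 0 gives ζ = 6.3/(2√(3.3K_p)).
Setting ζ = 0.3755: √(3.3K_p) = 6.3/(2·0.3755) = 8.388, so K_p = 70.36/3.3 = 21.3.

K_p = 21.3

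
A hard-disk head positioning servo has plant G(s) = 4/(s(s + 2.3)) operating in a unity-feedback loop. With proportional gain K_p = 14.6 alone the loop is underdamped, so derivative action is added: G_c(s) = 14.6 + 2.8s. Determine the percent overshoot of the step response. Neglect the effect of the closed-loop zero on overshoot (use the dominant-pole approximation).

0.269%

Forward path: (14.6 + 2.8s)·4/(s(s+2.3)). The closed-loop characteristic equation is s² + (2.3 + 4·2.8)s + 4·14.6 = 0.
That is s² + 13.5s + 58.4 = 0, so ω_n = 7.642 rad/s and ζ = 13.5/(2·7.642) = 0.8833.
%OS = 100·exp(−πζ/√(1−ζ²)) = 0.269%.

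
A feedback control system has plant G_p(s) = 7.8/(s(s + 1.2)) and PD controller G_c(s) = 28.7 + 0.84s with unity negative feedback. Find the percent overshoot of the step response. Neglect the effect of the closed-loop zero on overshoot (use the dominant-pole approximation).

43.1%

Forward path: (28.7 + 0.84s)·7.8/(s(s+1.2)). The closed-loop characteristic equation is s² + (1.2 + 7.8·0.84)s + 7.8·28.7 = 0.
That is s² + 7.752s + 223.9 = 0, so ω_n = 14.96 rad/s and ζ = 7.752/(2·14.96) = 0.2591.
%OS = 100·exp(−πζ/√(1−ζ²)) = 43.1%.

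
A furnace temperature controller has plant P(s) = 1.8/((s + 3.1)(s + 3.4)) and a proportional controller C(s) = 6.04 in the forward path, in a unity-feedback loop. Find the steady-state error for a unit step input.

The loop is type 0. Static position error constant K_pos = C(0)·P(0) = 6.04·0.1708 = 1.031.
Steady-state error to a unit step: e_ss = 1/(1+K_pos) = 1/2.031 = 0.492.

0.492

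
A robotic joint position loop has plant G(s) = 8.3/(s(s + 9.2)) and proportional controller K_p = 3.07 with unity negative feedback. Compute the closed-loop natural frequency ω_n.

ω_n = 5.05 rad/s

1 + K_p·G(s) = 0 gives s² + 9.2s + 25.48 = 0.
So ω_n² = 25.48 ⇒ ω_n = 5.048 rad/s, and ζ = 9.2/(2ω_n) = 0.911.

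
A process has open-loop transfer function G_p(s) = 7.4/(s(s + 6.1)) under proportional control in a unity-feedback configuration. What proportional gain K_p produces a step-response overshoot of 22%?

K_p = 6.67

From %OS = 100·exp(−πζ/√(1−ζ²)) = 22%, ζ = −ln(0.22)/√(π²+ln²(0.22)) = 0.4342.
Characteristic equation s² + 6.1s + 7.4K_p = 0 gives ζ = 6.1/(2√(7.4K_p)).
Setting ζ = 0.4342: √(7.4K_p) = 6.1/(2·0.4342) = 7.025, so K_p = 49.35/7.4 = 6.67.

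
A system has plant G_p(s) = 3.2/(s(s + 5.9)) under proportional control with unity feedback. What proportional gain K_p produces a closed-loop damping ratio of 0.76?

Closed-loop characteristic equation: s² + 5.9s + K_p·3.2 = 0.
So ω_n = √(3.2K_p) and 2ζω_n = 5.9, giving ζ = 5.9/(2√(3.2K_p)).
Setting ζ = 0.76: √(3.2K_p) = 5.9/(2·0.76) = 3.882, so K_p = 15.07/3.2 = 4.71.

K_p = 4.71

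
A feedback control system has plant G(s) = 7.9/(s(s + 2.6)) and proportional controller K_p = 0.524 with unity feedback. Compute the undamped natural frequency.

ω_n = 2.03 rad/s

With unity feedback the closed-loop characteristic equation is s² + 2.6s + 0.524·7.9 = s² + 2.6s + 4.14 = 0.
Matching s² + 2ζω_n s + ω_n²: ω_n = √4.14 = 2.035 rad/s and 2ζω_n = 2.6, so ζ = 2.6/(2·2.035) = 0.639.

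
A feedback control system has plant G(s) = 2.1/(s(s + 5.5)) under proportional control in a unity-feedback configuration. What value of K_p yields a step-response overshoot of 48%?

From %OS = 100·exp(−πζ/√(1−ζ²)) = 48%, ζ = −ln(0.48)/√(π²+ln²(0.48)) = 0.2275.
Characteristic equation s² + 5.5s + 2.1K_p = 0 gives ζ = 5.5/(2√(2.1K_p)).
Setting ζ = 0.2275: √(2.1K_p) = 5.5/(2·0.2275) = 12.09, so K_p = 146.1/2.1 = 69.6.

K_p = 69.6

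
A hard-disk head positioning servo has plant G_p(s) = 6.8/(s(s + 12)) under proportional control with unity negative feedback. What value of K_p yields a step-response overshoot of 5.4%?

From %OS = 100·exp(−πζ/√(1−ζ²)) = 5.4%, ζ = −ln(0.054)/√(π²+ln²(0.054)) = 0.6806.
Characteristic equation s² + 12s + 6.8K_p = 0 gives ζ = 12/(2√(6.8K_p)).
Setting ζ = 0.6806: √(6.8K_p) = 12/(2·0.6806) = 8.815, so K_p = 77.71/6.8 = 11.4.

K_p = 11.4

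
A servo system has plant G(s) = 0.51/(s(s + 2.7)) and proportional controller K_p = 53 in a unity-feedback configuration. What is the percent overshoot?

43%

The closed-loop denominator s² + 2.7s + 27.03 gives ω_n = √27.03 = 5.199 and ζ = 2.7/(2ω_n) = 0.2597.
%OS = 100·exp(−πζ/√(1−ζ²)) = 100·exp(−π·0.2597/√0.9326) = 43%.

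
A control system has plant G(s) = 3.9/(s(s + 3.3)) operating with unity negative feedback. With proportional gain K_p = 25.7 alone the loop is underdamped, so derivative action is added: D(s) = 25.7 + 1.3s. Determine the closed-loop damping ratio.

Forward path: (25.7 + 1.3s)·3.9/(s(s+3.3)). The closed-loop characteristic equation is s² + (3.3 + 3.9·1.3)s + 3.9·25.7 = 0.
That is s² + 8.37s + 100.2 = 0, so ω_n = 10.01 rad/s and ζ = 8.37/(2·10.01) = 0.418.

ζ = 0.418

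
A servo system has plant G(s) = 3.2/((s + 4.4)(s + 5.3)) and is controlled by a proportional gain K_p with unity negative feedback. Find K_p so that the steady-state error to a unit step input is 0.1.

K_p = 65.6

For a type-0 loop with proportional control, e_ss = 1/(1 + K_p·G(0)).
G(0) = 0.1372. Require 1/(1 + K_p·0.1372) = 0.1, so 1 + 0.1372·K_p = 10.
K_p = (10 − 1)/0.1372 = 65.6.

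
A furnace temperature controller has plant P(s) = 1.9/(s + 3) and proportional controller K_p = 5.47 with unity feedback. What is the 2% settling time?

Closed-loop transfer function: T(s) = K_p·P(s)/(1 + K_p·P(s)) = 10.39/(s + 3 + 10.39) = 10.39/(s + 13.39).
Time constant τ = 1/13.39 = 0.07467 s, so the 2% settling time is about 4τ = 0.299 s.

T_s ≈ 0.299 s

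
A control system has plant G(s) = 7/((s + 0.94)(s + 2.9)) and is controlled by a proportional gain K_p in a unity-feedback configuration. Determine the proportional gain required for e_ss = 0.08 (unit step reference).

K_p = 4.48

For a type-0 loop with proportional control, e_ss = 1/(1 + K_p·G(0)).
G(0) = 2.568. Require 1/(1 + K_p·2.568) = 0.08, so 1 + 2.568·K_p = 12.5.
K_p = (12.5 − 1)/2.568 = 4.48.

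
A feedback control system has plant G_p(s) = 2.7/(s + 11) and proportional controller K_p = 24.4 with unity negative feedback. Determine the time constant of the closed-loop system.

τ = 0.013 s

Closed-loop transfer function: T(s) = K_p·G_p(s)/(1 + K_p·G_p(s)) = 65.88/(s + 11 + 65.88) = 65.88/(s + 76.88).
Time constant τ = 1/76.88 = 0.013 s.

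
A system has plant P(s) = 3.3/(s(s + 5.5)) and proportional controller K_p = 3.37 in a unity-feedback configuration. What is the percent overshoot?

1.03%

From 1 + K_pP(s) = 0: s² + 5.5s + 11.12 = 0 ⇒ ω_n = 3.335, ζ = 0.8246.
%OS = 100·exp(−πζ/√(1−ζ²)) = 100·exp(−π·0.8246/√0.32) = 1.03%.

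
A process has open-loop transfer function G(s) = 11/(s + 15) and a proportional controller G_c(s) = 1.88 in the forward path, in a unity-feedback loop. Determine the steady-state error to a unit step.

The loop is type 0. Static position error constant K_pos = G_c(0)·G(0) = 1.88·0.7333 = 1.379.
Steady-state error to a unit step: e_ss = 1/(1+K_pos) = 1/2.379 = 0.42.

0.42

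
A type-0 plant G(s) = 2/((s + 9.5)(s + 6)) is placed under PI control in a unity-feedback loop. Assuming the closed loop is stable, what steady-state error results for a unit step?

0

The PI controller's integrator makes the forward path type 1, so e_ss to a step is zero.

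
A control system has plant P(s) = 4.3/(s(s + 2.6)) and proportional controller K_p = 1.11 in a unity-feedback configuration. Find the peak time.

T_p = 1.79 s

From 1 + K_pP(s) = 0: s² + 2.6s + 4.773 = 0 ⇒ ω_n = 2.185, ζ = 0.595.
Damped frequency ω_d = ω_n√(1−ζ²) = 1.756 rad/s, so peak time T_p = π/ω_d = 1.79 s.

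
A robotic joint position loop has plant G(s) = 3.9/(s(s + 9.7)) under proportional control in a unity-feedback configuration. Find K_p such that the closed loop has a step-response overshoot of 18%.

K_p = 26.3

From %OS = 100·exp(−πζ/√(1−ζ²)) = 18%, ζ = −ln(0.18)/√(π²+ln²(0.18)) = 0.4791.
Characteristic equation s² + 9.7s + 3.9K_p = 0 gives ζ = 9.7/(2√(3.9K_p)).
Setting ζ = 0.4791: √(3.9K_p) = 9.7/(2·0.4791) = 10.12, so K_p = 102.5/3.9 = 26.3.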